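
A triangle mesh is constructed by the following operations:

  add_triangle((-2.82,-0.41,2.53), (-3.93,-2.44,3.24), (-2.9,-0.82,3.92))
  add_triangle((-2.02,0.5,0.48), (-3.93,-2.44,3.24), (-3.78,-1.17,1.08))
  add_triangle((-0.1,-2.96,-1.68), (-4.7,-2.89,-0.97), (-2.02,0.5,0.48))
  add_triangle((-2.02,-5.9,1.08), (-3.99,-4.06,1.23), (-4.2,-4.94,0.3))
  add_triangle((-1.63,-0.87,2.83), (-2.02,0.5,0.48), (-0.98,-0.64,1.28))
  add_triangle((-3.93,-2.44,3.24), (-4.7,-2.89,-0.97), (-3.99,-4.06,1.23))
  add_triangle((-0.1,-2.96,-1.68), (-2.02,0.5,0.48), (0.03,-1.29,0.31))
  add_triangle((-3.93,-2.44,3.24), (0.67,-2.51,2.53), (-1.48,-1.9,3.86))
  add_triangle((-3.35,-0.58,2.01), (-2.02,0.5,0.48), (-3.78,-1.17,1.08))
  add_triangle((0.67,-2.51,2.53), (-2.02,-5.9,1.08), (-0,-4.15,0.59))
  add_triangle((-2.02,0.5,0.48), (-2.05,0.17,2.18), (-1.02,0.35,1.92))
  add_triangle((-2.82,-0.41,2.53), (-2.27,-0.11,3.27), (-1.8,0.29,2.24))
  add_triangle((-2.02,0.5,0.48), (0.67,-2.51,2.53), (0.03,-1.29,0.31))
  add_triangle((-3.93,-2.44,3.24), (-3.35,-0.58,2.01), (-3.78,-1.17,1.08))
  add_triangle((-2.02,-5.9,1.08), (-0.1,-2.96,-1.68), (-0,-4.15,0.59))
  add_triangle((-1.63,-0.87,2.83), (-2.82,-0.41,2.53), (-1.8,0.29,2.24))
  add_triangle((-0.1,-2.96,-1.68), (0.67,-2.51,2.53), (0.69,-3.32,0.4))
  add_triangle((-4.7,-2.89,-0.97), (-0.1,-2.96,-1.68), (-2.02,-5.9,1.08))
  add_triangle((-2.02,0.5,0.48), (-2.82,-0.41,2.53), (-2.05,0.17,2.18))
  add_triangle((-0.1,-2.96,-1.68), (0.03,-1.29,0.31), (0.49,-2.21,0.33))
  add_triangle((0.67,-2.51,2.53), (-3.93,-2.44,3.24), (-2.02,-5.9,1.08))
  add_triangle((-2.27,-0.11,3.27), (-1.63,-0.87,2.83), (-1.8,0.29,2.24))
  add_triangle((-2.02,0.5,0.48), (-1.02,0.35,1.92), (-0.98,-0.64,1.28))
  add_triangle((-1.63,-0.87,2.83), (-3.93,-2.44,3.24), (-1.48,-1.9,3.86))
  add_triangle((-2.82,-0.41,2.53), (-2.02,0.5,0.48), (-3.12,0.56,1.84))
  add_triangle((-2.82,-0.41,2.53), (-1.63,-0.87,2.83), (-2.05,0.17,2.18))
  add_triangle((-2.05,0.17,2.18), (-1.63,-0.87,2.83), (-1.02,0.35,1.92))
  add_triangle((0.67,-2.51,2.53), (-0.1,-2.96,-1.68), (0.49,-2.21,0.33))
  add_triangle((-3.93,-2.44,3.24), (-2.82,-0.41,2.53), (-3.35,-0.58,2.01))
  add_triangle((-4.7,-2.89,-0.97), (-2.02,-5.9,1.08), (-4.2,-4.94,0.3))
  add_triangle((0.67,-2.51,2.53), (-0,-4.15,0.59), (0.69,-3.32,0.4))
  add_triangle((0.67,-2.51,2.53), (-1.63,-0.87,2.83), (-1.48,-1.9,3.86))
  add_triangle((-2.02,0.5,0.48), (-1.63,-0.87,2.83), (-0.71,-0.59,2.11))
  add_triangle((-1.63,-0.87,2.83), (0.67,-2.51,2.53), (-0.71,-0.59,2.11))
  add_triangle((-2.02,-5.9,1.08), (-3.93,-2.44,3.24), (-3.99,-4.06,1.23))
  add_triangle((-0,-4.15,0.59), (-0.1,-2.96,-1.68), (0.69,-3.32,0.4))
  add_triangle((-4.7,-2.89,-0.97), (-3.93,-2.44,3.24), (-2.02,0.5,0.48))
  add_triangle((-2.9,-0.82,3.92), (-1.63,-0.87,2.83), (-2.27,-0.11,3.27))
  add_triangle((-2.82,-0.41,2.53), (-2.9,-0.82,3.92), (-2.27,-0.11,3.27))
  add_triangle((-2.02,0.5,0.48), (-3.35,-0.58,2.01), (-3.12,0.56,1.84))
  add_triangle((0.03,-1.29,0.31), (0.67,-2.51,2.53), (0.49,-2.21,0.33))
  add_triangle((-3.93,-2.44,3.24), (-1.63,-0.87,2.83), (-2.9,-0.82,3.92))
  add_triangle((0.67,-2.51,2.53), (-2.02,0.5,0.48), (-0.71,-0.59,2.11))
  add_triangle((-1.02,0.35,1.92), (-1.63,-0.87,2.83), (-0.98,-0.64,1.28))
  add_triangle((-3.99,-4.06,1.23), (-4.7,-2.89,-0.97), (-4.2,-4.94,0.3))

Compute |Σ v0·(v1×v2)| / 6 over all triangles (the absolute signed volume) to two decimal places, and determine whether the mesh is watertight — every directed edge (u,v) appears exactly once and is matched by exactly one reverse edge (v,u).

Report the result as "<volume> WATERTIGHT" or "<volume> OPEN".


57.96 OPEN

Per-triangle v0·(v1×v2)/6:
  t1: +1.2113
  t2: -1.4260
  t3: +0.2280
  t4: +2.7458
  t5: +0.2769
  t6: +5.0605
  t7: -1.0544
  t8: +3.0785
  t9: +0.7743
  t10: +3.1480
  t11: +0.2462
  t12: +0.2552
  t13: -0.9109
  t14: +1.4210
  t15: +2.9519
  t16: -0.5406
  t17: -0.7144
  t18: +9.4532
  t19: +0.4202
  t20: -0.2328
  t21: +10.5016
  t22: -0.0368
  t23: -0.5329
  t24: +1.2006
  t25: -0.2769
  t26: +0.4023
  t27: +0.3863
  t28: +0.5117
  t29: +0.8618
  t30: +1.4931
  t31: +1.0705
  t32: +0.1085
  t33: +0.2026
  t34: +0.4717
  t35: +5.6602
  t36: +1.0076
  t37: +5.5447
  t38: +0.2010
  t39: +0.3673
  t40: +0.4345
  t41: -0.2081
  t42: +0.8122
  t43: -0.8388
  t44: -0.0977
  t45: +2.3237
Σ = +57.9624 → |volume| = 57.96

Directed edges: 135 total; 3 unmatched, e.g. (-3.12,0.56,1.84)→(-2.82,-0.41,2.53) → open.


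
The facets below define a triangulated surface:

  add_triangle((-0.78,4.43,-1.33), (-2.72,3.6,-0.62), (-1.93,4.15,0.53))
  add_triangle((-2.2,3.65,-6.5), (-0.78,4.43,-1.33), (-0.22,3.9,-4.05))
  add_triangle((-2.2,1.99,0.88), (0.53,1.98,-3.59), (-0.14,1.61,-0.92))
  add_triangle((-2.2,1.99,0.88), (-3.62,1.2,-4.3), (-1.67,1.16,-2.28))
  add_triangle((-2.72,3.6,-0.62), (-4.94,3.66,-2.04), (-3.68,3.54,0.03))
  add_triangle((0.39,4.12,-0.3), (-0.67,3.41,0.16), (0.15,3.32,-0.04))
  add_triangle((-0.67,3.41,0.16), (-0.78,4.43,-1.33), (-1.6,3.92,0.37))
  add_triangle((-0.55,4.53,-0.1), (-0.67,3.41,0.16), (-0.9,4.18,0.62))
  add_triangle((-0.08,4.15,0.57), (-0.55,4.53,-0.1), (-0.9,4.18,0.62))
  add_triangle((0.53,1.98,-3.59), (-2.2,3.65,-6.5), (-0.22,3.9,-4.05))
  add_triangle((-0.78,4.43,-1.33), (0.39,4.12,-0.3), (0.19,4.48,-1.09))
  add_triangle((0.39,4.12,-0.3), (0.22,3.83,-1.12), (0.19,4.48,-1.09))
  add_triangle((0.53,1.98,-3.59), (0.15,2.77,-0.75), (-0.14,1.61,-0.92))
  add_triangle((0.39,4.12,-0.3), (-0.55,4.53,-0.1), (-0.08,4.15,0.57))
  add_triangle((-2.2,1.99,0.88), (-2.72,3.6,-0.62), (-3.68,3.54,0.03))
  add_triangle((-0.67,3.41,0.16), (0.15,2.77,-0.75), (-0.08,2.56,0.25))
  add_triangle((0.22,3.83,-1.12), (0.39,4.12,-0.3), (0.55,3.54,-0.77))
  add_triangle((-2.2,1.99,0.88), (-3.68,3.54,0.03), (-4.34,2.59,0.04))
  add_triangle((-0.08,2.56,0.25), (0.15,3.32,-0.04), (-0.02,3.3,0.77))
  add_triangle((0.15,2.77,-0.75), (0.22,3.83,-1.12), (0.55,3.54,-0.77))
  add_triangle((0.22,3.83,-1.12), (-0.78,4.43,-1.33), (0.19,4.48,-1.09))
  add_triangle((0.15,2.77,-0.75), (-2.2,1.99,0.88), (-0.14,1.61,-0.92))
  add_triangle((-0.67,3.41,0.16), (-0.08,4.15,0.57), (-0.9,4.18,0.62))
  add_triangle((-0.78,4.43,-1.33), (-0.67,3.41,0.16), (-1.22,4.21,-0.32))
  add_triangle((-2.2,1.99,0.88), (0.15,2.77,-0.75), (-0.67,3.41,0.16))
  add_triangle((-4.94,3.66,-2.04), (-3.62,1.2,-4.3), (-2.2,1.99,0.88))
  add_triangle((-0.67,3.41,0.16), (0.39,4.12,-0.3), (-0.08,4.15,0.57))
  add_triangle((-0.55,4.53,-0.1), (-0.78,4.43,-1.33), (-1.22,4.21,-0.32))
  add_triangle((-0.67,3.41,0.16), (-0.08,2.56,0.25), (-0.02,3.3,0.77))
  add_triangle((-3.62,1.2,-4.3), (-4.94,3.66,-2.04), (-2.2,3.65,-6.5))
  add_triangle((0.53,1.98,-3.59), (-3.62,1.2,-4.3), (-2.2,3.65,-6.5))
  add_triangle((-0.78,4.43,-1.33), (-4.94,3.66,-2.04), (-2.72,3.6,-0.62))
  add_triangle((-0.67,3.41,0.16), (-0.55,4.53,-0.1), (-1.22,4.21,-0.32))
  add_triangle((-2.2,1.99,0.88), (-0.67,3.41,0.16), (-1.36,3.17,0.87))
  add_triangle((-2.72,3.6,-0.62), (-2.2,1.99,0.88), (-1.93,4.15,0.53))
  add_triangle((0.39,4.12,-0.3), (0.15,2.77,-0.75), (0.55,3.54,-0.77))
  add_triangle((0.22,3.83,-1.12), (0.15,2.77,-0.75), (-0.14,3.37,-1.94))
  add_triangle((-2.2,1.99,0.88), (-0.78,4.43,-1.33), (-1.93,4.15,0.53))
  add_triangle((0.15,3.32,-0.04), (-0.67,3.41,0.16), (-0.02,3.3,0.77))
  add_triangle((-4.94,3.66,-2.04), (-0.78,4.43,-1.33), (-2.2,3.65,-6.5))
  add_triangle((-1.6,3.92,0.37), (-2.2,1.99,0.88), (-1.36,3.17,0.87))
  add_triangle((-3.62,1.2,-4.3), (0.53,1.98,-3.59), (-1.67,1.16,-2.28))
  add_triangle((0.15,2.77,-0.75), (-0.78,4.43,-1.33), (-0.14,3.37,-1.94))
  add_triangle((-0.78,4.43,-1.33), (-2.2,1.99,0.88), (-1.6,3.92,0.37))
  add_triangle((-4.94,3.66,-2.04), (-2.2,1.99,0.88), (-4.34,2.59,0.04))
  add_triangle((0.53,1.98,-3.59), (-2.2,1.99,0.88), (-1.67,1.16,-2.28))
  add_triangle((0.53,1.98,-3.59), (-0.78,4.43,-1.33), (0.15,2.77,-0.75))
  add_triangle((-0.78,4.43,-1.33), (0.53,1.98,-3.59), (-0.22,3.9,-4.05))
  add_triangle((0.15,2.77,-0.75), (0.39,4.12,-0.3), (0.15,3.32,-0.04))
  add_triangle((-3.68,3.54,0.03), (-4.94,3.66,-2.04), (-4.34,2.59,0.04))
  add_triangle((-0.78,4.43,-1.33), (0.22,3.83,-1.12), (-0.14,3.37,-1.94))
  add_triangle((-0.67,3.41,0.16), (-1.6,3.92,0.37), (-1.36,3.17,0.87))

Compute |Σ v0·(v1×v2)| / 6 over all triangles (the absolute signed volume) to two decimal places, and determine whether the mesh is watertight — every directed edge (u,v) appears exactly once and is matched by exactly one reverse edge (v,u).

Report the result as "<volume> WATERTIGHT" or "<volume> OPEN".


Per-triangle v0·(v1×v2)/6:
  t1: +2.3274
  t2: +5.1726
  t3: -0.9572
  t4: -1.5034
  t5: +1.6849
  t6: +0.0915
  t7: +0.7157
  t8: +0.0679
  t9: +0.4240
  t10: +3.1183
  t11: +0.4671
  t12: +0.0604
  t13: -0.4148
  t14: +0.5116
  t15: +0.4703
  t16: -0.2628
  t17: +0.1743
  t18: +0.8376
  t19: -0.0614
  t20: -0.0148
  t21: +0.1468
  t22: -0.6646
  t23: -0.1939
  t24: -0.3699
  t25: -0.5943
  t26: +1.3508
  t27: -0.4620
  t28: +0.6179
  t29: -0.1015
  t30: +11.4881
  t31: +2.3805
  t32: +2.9112
  t33: +0.1698
  t34: -0.4120
  t35: +1.4046
  t36: -0.1204
  t37: -0.0183
  t38: -1.1170
  t39: +0.3504
  t40: +16.0575
  t41: +0.4876
  t42: -1.1584
  t43: -0.4644
  t44: +1.1200
  t45: -1.4642
  t46: -3.0927
  t47: +1.4634
  t48: +0.8356
  t49: -0.0774
  t50: +2.0253
  t51: +0.6229
  t52: +0.2622
Σ = +46.2927 → |volume| = 46.29

Directed edges: 156 total; 6 unmatched, e.g. (-0.78,4.43,-1.33)→(0.39,4.12,-0.3) → open.

46.29 OPEN


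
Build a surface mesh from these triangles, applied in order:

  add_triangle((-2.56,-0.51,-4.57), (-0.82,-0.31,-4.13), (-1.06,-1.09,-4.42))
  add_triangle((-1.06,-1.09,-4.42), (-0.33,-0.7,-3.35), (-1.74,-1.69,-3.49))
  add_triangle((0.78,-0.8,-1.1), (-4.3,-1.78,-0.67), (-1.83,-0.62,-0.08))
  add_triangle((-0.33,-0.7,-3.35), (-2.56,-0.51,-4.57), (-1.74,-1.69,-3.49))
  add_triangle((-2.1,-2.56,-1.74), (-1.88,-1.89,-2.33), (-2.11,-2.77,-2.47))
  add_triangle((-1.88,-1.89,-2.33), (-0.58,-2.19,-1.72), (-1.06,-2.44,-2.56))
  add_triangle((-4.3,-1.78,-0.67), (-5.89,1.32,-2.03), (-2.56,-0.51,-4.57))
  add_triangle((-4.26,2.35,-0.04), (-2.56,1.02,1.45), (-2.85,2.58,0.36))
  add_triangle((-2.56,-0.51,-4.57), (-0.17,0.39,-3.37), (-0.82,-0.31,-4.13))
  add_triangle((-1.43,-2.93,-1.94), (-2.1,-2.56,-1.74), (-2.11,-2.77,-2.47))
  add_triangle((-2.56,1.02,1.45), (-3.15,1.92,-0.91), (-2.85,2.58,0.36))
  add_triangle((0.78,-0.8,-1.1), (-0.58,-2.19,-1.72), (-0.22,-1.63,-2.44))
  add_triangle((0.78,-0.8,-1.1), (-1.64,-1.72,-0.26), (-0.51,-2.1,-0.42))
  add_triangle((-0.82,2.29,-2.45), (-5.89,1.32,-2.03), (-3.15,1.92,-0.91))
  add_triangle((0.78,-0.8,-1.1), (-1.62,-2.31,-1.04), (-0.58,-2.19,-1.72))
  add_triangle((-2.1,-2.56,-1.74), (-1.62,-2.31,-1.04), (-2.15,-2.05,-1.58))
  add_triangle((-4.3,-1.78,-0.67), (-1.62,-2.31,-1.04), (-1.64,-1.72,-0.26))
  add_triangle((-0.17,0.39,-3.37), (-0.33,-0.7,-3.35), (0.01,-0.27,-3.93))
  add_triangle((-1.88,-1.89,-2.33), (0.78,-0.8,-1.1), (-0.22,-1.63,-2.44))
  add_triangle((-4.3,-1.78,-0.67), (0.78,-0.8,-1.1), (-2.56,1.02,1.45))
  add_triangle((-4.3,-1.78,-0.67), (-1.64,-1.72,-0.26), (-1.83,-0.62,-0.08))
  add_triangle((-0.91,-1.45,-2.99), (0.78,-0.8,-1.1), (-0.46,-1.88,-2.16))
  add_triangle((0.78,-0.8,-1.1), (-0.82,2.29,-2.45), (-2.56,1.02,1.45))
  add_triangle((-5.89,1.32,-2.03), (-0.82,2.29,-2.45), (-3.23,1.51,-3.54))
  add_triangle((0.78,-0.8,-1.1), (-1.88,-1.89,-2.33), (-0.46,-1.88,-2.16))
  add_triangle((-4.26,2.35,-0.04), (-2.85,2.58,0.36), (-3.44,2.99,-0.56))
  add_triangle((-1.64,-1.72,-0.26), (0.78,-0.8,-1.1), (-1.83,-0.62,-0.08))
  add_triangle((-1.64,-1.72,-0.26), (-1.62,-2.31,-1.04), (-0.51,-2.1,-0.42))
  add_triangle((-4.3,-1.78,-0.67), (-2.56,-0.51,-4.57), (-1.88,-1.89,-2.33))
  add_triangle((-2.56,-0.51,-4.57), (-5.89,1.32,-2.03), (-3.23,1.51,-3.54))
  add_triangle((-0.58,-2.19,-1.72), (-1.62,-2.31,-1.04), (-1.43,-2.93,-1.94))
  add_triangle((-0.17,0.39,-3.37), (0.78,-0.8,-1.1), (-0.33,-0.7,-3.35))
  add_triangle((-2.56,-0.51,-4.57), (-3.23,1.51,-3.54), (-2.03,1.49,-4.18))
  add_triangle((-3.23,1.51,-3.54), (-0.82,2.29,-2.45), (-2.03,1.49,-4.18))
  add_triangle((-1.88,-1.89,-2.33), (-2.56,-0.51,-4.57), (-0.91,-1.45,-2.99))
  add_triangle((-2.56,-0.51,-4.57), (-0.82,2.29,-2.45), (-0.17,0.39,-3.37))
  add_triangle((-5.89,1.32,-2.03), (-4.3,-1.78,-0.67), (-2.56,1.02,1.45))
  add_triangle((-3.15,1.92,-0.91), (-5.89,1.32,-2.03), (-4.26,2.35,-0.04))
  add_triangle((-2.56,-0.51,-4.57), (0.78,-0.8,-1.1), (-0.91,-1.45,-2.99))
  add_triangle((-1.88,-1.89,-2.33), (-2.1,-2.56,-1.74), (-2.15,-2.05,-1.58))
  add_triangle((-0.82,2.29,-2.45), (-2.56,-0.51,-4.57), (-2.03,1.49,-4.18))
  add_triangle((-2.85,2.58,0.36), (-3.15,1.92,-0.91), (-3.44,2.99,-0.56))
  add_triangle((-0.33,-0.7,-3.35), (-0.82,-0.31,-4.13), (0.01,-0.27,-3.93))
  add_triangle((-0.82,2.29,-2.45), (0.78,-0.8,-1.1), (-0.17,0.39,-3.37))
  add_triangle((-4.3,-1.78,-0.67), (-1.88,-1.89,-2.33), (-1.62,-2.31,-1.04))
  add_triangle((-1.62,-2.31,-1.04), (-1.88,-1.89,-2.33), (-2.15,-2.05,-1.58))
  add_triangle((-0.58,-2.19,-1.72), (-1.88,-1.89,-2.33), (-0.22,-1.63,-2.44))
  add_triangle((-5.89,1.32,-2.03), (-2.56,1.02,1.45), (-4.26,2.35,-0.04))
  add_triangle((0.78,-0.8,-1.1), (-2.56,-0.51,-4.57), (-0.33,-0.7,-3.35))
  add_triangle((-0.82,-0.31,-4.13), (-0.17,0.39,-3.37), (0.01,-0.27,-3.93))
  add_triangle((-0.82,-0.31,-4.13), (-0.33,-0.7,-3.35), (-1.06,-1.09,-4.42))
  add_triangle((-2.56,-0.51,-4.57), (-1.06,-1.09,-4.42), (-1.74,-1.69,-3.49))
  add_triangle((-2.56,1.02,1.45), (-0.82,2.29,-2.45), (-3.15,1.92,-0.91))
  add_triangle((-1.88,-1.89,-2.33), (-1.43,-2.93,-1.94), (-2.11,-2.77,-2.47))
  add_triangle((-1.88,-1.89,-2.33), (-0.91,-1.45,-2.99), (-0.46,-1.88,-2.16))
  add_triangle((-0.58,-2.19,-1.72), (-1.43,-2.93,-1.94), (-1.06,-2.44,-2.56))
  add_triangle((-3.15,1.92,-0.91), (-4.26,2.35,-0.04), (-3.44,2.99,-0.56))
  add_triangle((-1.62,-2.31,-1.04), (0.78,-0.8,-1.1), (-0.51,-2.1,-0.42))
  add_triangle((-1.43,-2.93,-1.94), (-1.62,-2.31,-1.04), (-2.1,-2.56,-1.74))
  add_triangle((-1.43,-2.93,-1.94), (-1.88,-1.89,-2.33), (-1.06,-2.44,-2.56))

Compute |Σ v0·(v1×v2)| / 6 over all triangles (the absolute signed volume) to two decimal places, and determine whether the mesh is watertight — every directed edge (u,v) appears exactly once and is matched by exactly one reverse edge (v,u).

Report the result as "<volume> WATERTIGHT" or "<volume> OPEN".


Per-triangle v0·(v1×v2)/6:
  t1: +0.8416
  t2: +0.2053
  t3: -0.0447
  t4: -1.4786
  t5: +0.1550
  t6: -0.1964
  t7: +10.7962
  t8: +1.1624
  t9: +0.6740
  t10: +0.2475
  t11: -1.3046
  t12: +0.3834
  t13: -0.3735
  t14: +2.9463
  t15: +0.1067
  t16: +0.0840
  t17: +0.5824
  t18: -0.1928
  t19: -0.1635
  t20: -0.3328
  t21: +0.1526
  t22: +0.4363
  t23: -1.1597
  t24: +3.3450
  t25: -0.1288
  t26: +0.6776
  t27: -0.3416
  t28: +0.2784
  t29: +4.1259
  t30: +5.4276
  t31: +0.0519
  t32: +0.5943
  t33: +2.3103
  t34: +1.5550
  t35: +1.4384
  t36: +3.0316
  t37: +6.6375
  t38: +1.4616
  t39: +0.7926
  t40: +0.1827
  t41: +0.2150
  t42: -0.3630
  t43: +0.2498
  t44: +0.5789
  t45: +1.7658
  t46: -0.2654
  t47: +0.6493
  t48: +2.5689
  t49: +0.4509
  t50: +0.3412
  t51: +0.2312
  t52: +1.3049
  t53: +1.4300
  t54: +0.1019
  t55: +0.5605
  t56: +0.2082
  t57: +0.6145
  t58: +0.5455
  t59: +0.2141
  t60: +0.5106
Σ = +56.8800 → |volume| = 56.88

Directed edges: 180 total, each appears once with its reverse present → watertight.

56.88 WATERTIGHT


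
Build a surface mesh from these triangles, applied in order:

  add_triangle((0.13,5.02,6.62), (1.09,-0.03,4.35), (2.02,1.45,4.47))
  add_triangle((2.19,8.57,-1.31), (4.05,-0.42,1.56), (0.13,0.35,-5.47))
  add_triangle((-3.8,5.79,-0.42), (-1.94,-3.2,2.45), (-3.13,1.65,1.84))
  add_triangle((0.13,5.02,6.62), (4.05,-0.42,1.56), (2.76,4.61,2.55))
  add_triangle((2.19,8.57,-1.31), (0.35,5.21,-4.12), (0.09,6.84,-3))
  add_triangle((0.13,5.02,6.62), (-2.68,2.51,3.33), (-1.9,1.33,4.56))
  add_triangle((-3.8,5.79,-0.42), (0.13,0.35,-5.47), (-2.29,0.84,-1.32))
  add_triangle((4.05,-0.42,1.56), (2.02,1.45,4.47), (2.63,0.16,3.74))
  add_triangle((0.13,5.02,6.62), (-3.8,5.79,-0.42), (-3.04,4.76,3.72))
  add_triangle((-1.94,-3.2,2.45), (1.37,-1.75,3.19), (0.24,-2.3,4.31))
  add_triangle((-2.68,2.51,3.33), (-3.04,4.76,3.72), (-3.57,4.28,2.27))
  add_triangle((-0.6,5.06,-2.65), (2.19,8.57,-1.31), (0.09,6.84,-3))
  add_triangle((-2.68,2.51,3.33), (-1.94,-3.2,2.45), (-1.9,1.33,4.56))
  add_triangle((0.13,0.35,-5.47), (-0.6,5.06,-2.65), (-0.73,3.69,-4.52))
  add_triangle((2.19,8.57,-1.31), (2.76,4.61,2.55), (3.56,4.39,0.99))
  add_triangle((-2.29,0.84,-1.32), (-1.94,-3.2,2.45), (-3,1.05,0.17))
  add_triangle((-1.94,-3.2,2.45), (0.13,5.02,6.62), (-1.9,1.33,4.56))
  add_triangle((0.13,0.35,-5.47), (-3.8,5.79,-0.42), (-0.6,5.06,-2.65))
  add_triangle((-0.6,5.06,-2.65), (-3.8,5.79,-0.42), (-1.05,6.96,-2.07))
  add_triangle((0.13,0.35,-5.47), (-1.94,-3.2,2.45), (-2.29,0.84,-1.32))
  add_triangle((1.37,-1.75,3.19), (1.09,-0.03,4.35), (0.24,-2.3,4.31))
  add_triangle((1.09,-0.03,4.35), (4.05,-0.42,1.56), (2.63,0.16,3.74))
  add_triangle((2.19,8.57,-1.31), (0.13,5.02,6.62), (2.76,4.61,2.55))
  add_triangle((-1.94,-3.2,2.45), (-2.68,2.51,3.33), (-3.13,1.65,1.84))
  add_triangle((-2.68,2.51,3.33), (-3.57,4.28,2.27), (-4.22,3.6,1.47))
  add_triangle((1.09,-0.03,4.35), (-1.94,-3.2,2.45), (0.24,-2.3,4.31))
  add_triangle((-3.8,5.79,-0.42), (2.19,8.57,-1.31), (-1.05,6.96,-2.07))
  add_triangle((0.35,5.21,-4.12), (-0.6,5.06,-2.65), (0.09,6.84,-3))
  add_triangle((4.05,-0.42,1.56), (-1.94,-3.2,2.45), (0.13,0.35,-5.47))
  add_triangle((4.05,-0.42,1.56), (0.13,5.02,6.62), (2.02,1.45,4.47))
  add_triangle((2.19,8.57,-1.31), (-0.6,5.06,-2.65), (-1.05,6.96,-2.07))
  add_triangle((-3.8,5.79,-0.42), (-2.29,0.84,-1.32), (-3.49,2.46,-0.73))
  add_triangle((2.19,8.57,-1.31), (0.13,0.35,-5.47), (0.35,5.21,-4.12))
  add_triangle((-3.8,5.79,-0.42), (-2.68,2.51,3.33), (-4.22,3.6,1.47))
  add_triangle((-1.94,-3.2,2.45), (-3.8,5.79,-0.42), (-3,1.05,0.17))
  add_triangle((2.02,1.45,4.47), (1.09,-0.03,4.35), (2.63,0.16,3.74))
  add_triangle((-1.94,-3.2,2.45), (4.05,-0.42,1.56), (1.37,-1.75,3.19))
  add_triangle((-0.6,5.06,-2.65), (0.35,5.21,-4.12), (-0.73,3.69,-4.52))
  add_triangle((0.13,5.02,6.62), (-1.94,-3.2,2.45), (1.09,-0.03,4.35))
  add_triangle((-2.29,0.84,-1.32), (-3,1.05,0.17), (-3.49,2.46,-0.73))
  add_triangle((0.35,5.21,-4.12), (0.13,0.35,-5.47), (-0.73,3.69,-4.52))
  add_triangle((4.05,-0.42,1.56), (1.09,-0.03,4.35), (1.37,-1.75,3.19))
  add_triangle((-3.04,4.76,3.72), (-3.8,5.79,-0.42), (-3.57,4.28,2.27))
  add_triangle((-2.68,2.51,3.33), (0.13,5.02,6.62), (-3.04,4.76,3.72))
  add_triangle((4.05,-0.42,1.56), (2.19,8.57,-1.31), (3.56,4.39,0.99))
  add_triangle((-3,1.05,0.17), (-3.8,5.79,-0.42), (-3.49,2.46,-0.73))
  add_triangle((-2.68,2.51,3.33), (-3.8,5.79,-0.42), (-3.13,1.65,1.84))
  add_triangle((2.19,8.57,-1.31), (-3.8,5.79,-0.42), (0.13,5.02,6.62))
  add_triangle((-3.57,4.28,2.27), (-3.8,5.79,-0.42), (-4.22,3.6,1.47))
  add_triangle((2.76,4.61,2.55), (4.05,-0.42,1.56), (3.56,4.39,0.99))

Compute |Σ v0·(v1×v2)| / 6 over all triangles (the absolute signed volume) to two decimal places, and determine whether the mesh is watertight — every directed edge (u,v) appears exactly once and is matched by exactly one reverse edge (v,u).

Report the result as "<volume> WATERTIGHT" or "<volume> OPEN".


Per-triangle v0·(v1×v2)/6:
  t1: +4.9464
  t2: +32.2501
  t3: +3.2591
  t4: +16.6614
  t5: +5.1309
  t6: +6.4122
  t7: +9.5723
  t8: +1.9762
  t9: +12.8687
  t10: +1.6921
  t11: +1.8265
  t12: +0.8409
  t13: +4.9202
  t14: -1.6781
  t15: +7.5812
  t16: +2.7668
  t17: +6.4350
  t18: +13.5033
  t19: +3.6405
  t20: +7.7366
  t21: +1.9916
  t22: +0.9951
  t23: +22.0513
  t24: +4.6145
  t25: +1.9192
  t26: +2.2651
  t27: +9.4659
  t28: +1.5325
  t29: +11.8885
  t30: +5.1844
  t31: +4.8611
  t32: +1.3533
  t33: +7.7850
  t34: -4.5695
  t35: +3.9861
  t36: +1.6962
  t37: +2.6420
  t38: +2.4550
  t39: +12.9076
  t40: +0.8799
  t41: +4.5579
  t42: +4.4148
  t43: +3.1947
  t44: +5.9258
  t45: +4.6543
  t46: +1.6755
  t47: +4.9850
  t48: +54.9424
  t49: +3.3536
  t50: +6.0366
Σ = +331.9880 → |volume| = 331.99

Directed edges: 150 total, each appears once with its reverse present → watertight.

331.99 WATERTIGHT


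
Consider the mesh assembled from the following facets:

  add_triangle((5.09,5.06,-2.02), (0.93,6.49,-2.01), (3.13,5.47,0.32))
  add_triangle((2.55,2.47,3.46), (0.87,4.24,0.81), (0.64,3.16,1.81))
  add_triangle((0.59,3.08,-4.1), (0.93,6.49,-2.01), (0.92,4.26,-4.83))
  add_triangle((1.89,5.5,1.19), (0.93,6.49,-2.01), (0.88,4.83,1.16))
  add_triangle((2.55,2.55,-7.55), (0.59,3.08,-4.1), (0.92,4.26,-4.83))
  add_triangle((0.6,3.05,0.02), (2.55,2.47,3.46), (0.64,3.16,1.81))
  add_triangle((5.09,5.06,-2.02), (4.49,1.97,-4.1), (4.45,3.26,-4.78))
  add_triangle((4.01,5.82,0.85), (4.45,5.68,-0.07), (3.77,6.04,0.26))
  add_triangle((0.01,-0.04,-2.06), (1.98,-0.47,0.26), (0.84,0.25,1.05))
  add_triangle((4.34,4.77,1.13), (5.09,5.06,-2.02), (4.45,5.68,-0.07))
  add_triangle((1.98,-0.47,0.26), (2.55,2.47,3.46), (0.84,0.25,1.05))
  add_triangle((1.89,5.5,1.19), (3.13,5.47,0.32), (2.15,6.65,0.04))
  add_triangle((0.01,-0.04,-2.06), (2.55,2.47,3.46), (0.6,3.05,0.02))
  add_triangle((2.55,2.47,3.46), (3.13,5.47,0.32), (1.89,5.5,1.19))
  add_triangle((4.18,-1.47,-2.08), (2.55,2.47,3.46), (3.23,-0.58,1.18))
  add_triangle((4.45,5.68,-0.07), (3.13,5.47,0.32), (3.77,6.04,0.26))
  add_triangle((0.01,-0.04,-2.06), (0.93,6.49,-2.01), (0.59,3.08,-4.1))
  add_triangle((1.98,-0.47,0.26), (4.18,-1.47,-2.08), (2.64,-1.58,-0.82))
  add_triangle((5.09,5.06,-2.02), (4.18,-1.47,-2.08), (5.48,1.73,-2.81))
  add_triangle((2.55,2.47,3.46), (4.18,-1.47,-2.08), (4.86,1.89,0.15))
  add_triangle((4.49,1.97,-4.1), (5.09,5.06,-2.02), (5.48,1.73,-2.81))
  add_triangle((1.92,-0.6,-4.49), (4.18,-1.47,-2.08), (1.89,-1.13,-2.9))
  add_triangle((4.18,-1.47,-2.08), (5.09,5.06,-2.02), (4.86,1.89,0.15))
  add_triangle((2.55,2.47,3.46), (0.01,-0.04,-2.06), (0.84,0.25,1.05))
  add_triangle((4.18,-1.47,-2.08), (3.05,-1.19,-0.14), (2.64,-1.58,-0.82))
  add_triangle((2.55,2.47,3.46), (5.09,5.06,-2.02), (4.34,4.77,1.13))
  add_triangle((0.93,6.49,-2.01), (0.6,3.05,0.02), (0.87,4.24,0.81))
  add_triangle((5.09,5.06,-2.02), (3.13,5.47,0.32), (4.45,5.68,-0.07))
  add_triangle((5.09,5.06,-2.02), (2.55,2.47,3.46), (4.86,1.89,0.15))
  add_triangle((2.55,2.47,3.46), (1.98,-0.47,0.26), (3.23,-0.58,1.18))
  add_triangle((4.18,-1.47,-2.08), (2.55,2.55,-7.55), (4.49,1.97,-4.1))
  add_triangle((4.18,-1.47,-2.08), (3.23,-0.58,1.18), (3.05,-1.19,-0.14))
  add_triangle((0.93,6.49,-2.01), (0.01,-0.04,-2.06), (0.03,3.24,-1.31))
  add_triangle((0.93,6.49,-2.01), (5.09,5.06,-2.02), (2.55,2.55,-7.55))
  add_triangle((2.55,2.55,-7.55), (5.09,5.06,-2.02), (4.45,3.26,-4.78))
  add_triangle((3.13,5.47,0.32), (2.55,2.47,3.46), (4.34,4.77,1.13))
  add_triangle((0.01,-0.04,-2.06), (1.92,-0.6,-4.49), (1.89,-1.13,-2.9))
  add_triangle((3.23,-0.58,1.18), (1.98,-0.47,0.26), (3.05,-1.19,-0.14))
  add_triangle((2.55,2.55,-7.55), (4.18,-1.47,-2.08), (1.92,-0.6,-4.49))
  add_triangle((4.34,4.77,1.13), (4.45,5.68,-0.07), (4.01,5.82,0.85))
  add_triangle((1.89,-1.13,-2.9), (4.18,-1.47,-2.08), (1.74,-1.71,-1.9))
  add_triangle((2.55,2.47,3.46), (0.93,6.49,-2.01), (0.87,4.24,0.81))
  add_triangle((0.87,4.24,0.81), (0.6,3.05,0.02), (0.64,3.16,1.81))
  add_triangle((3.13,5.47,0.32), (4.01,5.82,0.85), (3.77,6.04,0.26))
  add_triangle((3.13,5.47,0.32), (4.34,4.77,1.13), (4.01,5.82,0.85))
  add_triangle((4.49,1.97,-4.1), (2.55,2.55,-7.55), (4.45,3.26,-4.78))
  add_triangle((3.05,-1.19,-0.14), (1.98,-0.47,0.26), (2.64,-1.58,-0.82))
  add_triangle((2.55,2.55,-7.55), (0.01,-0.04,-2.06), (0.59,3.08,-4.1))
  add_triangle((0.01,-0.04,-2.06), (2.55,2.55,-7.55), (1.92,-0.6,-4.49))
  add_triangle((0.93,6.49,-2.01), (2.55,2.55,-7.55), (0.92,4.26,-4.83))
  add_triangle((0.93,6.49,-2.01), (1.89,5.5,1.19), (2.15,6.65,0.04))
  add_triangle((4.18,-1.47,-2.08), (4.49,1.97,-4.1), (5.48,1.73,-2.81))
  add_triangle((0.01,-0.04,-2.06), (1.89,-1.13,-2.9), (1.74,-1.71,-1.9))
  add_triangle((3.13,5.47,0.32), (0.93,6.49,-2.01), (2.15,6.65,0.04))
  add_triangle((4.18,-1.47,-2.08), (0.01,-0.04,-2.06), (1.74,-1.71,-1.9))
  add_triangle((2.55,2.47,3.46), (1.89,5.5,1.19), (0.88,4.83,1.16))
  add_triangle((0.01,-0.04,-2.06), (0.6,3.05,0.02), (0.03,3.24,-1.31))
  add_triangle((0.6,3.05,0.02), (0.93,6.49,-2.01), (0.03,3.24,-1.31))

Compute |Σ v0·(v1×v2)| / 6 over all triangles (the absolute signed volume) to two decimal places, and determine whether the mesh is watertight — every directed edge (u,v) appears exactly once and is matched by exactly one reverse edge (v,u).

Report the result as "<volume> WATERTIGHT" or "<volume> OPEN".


163.37 OPEN

Per-triangle v0·(v1×v2)/6:
  t1: +10.6586
  t2: +1.7595
  t3: +0.4890
  t4: +2.5774
  t5: +1.1115
  t6: -1.8453
  t7: +4.0870
  t8: +0.6654
  t9: -0.2940
  t10: +2.3843
  t11: +0.4902
  t12: +1.7102
  t13: -2.1925
  t14: +4.6997
  t15: +4.7062
  t16: +0.0130
  t17: +0.2797
  t18: -0.6431
  t19: +1.7032
  t20: +5.8331
  t21: +5.9673
  t22: +1.2485
  t23: +10.9709
  t24: -0.4948
  t25: +0.5850
  t26: +1.8856
  t27: -0.1004
  t28: +1.7285
  t29: +11.0441
  t30: -0.5745
  t31: +11.0498
  t32: +0.7615
  t33: +0.9787
  t34: +30.8476
  t35: +6.4932
  t36: +3.9863
  t37: +0.3695
  t38: -0.0829
  t39: +8.1583
  t40: +1.1447
  t41: +1.1638
  t42: +3.8441
  t43: +0.0254
  t44: +0.2036
  t45: -0.2208
  t46: +4.3417
  t47: -0.0094
  t48: +2.1987
  t49: +2.1999
  t50: +6.0321
  t51: +1.2441
  t52: +4.5481
  t53: +0.4396
  t54: +2.7203
  t55: -1.5458
  t56: +2.2704
  t57: -0.6480
  t58: +0.3991
Σ = +163.3668 → |volume| = 163.37

Directed edges: 174 total; 6 unmatched, e.g. (0.93,6.49,-2.01)→(0.88,4.83,1.16) → open.


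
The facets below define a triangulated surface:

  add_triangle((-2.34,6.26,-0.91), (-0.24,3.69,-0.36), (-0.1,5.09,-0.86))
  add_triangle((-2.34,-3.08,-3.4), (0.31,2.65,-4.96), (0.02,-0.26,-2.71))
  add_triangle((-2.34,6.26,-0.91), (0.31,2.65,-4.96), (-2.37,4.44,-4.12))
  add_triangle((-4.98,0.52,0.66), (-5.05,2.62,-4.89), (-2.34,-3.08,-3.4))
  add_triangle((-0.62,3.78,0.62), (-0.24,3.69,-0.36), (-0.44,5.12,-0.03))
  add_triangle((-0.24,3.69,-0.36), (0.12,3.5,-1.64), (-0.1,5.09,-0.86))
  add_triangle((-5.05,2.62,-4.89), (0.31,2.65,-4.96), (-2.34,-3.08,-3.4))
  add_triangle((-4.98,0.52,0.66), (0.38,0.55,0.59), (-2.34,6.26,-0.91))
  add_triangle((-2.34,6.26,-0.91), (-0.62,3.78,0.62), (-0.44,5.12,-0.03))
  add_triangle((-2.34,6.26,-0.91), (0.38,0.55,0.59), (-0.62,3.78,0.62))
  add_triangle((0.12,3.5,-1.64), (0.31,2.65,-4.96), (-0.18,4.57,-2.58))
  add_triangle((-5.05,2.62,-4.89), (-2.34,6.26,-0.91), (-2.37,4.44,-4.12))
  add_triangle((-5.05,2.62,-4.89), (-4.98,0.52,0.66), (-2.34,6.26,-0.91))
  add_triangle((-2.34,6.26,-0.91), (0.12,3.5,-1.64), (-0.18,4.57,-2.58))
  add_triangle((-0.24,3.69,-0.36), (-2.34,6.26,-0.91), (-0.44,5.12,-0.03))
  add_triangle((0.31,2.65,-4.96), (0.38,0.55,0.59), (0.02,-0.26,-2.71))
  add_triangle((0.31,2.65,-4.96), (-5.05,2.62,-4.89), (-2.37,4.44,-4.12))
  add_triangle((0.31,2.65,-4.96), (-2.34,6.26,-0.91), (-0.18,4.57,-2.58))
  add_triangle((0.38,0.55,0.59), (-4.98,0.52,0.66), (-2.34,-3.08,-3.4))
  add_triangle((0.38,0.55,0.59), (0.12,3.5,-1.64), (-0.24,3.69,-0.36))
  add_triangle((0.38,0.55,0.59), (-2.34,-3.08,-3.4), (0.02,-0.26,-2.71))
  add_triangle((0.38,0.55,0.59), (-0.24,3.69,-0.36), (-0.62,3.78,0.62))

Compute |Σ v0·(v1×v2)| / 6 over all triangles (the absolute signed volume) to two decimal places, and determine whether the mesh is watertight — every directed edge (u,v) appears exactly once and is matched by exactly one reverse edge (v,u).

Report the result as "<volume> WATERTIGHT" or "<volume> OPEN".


115.06 OPEN

Per-triangle v0·(v1×v2)/6:
  t1: +0.4745
  t2: +2.9991
  t3: +8.1051
  t4: +21.7834
  t5: -0.0430
  t6: -0.1068
  t7: +21.6941
  t8: +3.7945
  t9: +1.2074
  t10: -0.1602
  t11: +0.7863
  t12: +11.4149
  t13: +25.6382
  t14: +1.0510
  t15: +0.5778
  t16: +0.4817
  t17: +9.8958
  t18: +4.6950
  t19: -0.0490
  t20: +0.4696
  t21: -0.0490
  t22: +0.4009
Σ = +115.0615 → |volume| = 115.06

Directed edges: 66 total; 6 unmatched, e.g. (-0.1,5.09,-0.86)→(-2.34,6.26,-0.91) → open.


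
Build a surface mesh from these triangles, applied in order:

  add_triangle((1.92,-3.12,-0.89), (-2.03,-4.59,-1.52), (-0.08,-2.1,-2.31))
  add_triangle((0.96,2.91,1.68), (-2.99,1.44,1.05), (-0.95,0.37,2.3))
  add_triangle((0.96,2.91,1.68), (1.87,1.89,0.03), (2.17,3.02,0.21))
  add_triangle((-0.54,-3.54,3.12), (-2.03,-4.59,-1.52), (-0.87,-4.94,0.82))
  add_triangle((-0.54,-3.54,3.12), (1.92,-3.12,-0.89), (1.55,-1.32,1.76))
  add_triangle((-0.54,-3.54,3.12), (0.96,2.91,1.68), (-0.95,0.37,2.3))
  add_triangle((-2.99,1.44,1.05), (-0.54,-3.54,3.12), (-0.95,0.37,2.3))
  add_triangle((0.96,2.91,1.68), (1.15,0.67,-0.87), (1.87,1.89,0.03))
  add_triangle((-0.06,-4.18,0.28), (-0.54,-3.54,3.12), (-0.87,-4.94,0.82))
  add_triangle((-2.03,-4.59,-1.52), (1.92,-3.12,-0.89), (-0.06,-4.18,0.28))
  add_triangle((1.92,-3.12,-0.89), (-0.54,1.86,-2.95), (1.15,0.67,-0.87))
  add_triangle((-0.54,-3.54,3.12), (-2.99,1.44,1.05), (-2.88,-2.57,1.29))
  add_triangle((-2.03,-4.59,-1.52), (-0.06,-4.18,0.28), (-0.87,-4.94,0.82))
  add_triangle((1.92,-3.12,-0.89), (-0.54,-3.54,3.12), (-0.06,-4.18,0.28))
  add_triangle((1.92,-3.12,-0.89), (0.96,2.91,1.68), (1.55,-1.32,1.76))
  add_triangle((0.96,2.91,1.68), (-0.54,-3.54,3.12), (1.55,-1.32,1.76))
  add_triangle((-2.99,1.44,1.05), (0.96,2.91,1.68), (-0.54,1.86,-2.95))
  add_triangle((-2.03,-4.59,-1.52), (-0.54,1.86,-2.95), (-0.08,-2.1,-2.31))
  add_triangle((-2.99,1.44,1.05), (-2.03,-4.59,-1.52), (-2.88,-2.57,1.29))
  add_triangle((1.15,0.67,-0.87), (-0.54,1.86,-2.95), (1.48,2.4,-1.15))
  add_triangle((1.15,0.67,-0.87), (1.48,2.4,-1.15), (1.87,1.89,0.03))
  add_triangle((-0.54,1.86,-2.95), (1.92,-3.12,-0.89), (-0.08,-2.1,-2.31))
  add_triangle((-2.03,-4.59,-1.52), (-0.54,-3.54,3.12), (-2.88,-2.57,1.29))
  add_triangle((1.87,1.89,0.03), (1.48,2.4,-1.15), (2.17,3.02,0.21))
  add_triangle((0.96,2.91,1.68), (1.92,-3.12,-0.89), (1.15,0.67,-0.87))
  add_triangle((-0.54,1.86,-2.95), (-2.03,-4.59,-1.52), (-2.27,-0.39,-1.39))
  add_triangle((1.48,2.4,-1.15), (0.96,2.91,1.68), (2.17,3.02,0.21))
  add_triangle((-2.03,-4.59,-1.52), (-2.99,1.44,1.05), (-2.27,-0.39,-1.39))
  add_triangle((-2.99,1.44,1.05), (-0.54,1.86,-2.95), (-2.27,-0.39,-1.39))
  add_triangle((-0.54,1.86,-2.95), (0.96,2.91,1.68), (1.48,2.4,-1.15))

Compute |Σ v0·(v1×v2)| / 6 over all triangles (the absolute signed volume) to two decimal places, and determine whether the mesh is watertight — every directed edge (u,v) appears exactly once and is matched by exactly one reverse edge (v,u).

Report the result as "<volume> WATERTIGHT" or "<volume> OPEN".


93.93 WATERTIGHT

Per-triangle v0·(v1×v2)/6:
  t1: +4.1688
  t2: +3.3926
  t3: +0.3230
  t4: +2.3904
  t5: +4.6044
  t6: +3.3202
  t7: +3.5959
  t8: -0.2817
  t9: +1.4382
  t10: +4.0052
  t11: +2.4940
  t12: +5.2508
  t13: +1.6866
  t14: +3.5715
  t15: +2.7301
  t16: +4.2044
  t17: +6.8846
  t18: +3.9984
  t19: +5.1761
  t20: +0.9772
  t21: +0.4305
  t22: +3.0217
  t23: +7.4044
  t24: +0.3518
  t25: +2.2083
  t26: +4.4076
  t27: +0.9315
  t28: +4.4179
  t29: +4.0645
  t30: +2.7618
Σ = +93.9308 → |volume| = 93.93

Directed edges: 90 total, each appears once with its reverse present → watertight.


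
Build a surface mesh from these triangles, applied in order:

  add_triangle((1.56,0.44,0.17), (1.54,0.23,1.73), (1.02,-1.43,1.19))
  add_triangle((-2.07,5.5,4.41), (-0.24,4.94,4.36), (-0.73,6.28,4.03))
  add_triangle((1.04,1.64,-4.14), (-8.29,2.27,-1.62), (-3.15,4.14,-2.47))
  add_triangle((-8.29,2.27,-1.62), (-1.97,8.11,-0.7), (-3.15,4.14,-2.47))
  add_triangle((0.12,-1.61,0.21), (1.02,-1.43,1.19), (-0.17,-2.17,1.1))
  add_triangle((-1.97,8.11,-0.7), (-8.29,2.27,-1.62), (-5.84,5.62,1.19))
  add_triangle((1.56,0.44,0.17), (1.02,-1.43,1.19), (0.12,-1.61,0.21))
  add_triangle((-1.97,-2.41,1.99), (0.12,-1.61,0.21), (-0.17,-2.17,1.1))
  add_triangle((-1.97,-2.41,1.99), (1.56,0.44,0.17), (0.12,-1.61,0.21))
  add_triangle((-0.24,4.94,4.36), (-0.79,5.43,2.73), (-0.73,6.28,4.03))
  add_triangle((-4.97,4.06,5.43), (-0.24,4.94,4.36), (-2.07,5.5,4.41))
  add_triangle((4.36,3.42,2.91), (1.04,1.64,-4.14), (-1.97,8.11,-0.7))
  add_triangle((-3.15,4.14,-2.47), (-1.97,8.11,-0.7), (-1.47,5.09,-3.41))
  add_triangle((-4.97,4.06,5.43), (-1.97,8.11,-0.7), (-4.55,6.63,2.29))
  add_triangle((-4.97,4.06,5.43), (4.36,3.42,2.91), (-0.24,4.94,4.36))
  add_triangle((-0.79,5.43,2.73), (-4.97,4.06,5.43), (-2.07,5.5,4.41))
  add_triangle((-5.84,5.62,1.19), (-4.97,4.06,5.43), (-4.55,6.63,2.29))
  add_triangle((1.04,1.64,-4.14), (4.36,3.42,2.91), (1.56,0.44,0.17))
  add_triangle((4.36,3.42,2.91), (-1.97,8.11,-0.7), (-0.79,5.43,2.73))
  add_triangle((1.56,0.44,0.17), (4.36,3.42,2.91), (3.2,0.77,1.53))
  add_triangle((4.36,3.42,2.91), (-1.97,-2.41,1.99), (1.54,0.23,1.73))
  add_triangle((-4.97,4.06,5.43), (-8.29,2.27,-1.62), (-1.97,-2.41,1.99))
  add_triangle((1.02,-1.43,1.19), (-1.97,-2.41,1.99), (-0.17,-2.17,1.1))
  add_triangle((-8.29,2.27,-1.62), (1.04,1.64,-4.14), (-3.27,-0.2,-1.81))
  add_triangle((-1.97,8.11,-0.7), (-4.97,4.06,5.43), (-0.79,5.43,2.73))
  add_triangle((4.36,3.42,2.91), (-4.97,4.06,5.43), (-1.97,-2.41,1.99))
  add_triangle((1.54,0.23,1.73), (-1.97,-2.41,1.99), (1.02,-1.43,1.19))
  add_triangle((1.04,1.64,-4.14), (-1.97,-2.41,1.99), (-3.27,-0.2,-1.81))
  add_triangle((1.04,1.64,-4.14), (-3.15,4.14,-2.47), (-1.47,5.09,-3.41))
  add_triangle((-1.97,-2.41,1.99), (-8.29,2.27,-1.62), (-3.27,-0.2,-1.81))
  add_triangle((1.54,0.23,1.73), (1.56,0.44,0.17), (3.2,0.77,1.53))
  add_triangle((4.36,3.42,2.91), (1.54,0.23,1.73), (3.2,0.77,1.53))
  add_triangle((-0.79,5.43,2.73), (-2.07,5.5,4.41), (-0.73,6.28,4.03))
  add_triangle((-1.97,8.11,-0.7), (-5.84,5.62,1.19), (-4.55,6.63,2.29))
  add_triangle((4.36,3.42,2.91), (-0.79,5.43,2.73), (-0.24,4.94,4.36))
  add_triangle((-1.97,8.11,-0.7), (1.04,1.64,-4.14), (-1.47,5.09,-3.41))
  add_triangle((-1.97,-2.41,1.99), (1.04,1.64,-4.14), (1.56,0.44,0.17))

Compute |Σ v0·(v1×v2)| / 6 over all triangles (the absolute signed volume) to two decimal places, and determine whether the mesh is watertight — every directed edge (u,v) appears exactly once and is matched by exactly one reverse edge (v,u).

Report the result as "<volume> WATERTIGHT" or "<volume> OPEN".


300.31 OPEN

Per-triangle v0·(v1×v2)/6:
  t1: +0.6403
  t2: +2.0898
  t3: +14.7360
  t4: +17.9709
  t5: +0.2896
  t6: +26.1348
  t7: +0.3732
  t8: +0.3221
  t9: -0.8473
  t10: +0.0662
  t11: +4.4867
  t12: +34.2853
  t13: +7.9433
  t14: +7.5545
  t15: +6.4555
  t16: +2.6245
  t17: +10.6386
  t18: +3.2747
  t19: +20.1507
  t20: +0.7566
  t21: +1.9074
  t22: +34.9427
  t23: +0.6142
  t24: +9.6875
  t25: +21.3573
  t26: +24.6088
  t27: +1.6830
  t28: +3.2376
  t29: +4.6525
  t30: +8.3664
  t31: +0.0089
  t32: +1.3184
  t33: +1.2762
  t34: +10.6569
  t35: +7.7329
  t36: +7.0380
  t37: +1.2787
Σ = +300.3134 → |volume| = 300.31

Directed edges: 111 total; 3 unmatched, e.g. (-8.29,2.27,-1.62)→(-5.84,5.62,1.19) → open.


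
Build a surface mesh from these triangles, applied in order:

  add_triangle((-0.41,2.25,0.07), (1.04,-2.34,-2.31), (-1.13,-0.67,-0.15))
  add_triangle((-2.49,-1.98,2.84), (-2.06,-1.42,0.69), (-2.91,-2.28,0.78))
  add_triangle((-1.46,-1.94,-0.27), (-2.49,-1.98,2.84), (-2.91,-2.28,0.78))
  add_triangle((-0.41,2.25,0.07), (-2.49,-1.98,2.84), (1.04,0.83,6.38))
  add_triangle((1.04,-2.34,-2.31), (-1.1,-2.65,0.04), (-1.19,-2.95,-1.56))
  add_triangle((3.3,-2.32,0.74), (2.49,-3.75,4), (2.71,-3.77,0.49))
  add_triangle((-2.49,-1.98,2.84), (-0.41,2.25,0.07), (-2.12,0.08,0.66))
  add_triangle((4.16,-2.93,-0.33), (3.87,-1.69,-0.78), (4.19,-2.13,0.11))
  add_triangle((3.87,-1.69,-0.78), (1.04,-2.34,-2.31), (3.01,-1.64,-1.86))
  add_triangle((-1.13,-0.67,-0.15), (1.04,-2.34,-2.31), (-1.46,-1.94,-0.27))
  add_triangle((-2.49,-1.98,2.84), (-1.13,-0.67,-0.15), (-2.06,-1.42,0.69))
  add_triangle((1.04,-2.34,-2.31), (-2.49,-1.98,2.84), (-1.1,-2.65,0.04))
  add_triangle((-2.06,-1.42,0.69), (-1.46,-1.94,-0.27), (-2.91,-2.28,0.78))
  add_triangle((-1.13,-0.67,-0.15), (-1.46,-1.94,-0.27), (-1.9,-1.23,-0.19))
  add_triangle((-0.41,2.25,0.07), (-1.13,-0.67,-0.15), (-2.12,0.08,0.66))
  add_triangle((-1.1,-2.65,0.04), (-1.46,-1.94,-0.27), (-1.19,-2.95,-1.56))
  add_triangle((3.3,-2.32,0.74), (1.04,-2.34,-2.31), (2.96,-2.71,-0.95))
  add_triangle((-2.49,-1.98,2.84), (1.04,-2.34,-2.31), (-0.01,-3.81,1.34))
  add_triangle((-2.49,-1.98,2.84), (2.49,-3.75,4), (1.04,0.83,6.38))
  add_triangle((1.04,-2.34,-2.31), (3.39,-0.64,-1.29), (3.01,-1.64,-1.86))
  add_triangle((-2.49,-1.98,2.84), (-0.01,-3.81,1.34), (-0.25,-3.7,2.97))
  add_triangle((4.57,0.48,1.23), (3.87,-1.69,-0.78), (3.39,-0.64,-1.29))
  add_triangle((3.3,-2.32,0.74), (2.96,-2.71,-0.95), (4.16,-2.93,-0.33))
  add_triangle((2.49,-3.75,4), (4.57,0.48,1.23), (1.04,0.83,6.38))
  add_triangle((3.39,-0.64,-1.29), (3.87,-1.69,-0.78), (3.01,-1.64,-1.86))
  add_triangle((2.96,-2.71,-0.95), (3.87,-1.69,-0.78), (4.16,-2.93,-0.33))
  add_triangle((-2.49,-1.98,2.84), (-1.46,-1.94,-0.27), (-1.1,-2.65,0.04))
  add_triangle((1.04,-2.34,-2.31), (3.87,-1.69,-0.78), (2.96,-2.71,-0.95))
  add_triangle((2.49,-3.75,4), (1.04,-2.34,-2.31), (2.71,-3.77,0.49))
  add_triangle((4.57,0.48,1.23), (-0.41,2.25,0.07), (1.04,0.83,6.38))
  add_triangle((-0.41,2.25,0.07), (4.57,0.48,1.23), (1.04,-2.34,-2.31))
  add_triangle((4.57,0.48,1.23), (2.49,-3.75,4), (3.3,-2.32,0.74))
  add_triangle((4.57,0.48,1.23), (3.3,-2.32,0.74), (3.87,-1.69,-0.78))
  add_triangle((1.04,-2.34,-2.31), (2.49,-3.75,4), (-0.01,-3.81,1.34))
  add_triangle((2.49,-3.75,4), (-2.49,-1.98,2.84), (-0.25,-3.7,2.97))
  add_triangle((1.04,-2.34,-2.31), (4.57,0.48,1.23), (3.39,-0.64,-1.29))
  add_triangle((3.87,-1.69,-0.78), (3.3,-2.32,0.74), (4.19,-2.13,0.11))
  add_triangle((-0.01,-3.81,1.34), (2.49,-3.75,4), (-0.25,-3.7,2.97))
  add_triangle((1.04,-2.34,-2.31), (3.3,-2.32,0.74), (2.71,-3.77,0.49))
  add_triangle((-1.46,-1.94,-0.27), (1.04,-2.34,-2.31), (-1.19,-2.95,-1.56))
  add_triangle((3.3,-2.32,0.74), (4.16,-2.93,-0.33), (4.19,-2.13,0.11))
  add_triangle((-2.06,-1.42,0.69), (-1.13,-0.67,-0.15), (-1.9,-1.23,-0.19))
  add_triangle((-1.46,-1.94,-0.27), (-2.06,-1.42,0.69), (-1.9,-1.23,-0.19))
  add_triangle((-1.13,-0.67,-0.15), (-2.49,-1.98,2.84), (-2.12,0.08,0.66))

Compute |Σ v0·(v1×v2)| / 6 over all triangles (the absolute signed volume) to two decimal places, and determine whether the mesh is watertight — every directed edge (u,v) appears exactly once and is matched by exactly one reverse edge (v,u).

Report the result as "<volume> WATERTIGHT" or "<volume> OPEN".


114.44 WATERTIGHT

Per-triangle v0·(v1×v2)/6:
  t1: +1.0802
  t2: +0.2064
  t3: +0.8482
  t4: +8.0891
  t5: +1.3896
  t6: +3.6593
  t7: +1.5880
  t8: +0.5870
  t9: +1.0835
  t10: +0.4529
  t11: +0.0272
  t12: +0.7684
  t13: +0.0090
  t14: +0.0141
  t15: +0.4107
  t16: +0.4685
  t17: +0.5481
  t18: +3.5194
  t19: +18.0006
  t20: +0.2936
  t21: +2.3059
  t22: +2.1349
  t23: +0.4321
  t24: +20.4665
  t25: +0.8068
  t26: +0.7186
  t27: +1.0331
  t28: +1.4903
  t29: +1.7548
  t30: +10.5551
  t31: +4.1870
  t32: +7.2159
  t33: +3.4632
  t34: +6.7544
  t35: +3.5541
  t36: -2.1437
  t37: -0.2690
  t38: +3.0580
  t39: +2.5043
  t40: -0.3801
  t41: +0.5690
  t42: +0.0164
  t43: +0.2857
  t44: +0.8876
Σ = +114.4444 → |volume| = 114.44

Directed edges: 132 total, each appears once with its reverse present → watertight.


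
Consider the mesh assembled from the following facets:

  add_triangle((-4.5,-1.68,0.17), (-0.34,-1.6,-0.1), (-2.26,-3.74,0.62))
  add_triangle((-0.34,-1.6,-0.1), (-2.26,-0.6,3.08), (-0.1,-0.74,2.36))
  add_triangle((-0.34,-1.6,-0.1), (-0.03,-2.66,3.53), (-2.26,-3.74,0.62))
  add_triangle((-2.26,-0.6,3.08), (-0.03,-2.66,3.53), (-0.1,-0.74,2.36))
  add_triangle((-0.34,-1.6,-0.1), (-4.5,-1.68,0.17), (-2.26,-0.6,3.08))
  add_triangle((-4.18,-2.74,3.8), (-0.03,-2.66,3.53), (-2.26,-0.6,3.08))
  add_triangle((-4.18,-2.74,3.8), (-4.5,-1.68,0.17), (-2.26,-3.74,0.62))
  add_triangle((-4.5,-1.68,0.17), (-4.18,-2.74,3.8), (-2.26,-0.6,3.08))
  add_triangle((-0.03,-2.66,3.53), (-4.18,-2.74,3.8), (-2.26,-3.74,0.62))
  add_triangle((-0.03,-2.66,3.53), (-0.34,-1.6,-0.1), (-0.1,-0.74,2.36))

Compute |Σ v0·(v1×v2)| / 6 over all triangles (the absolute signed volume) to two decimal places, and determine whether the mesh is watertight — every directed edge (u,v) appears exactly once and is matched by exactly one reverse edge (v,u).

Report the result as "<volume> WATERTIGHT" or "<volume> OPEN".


Per-triangle v0·(v1×v2)/6:
  t1: +0.8358
  t2: -1.4159
  t3: +1.5661
  t4: +1.2837
  t5: -3.2878
  t6: +4.0372
  t7: +7.4384
  t8: +3.3148
  t9: +8.1502
  t10: -0.2870
Σ = +21.6354 → |volume| = 21.64

Directed edges: 30 total, each appears once with its reverse present → watertight.

21.64 WATERTIGHT
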